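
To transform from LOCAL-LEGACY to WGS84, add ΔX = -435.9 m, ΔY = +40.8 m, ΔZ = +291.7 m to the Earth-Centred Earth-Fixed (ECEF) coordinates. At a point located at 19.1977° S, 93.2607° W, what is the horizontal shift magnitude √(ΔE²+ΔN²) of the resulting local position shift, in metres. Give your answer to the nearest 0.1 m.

514.2 m

The local east axis at (φ, λ) is (−sin λ, cos λ, 0), so ΔE = −sin(-93.2607°)·(-435.9) + cos(-93.2607°)·40.8 = -437.51 m.
The local north axis is (−sin φ cos λ, −sin φ sin λ, cos φ), giving ΔN = 8.153 − 13.394 + 275.478 = 270.24 m.
Horizontal magnitude = √(ΔE² + ΔN²) = √((-437.51)² + 270.24²) = 514.24 m.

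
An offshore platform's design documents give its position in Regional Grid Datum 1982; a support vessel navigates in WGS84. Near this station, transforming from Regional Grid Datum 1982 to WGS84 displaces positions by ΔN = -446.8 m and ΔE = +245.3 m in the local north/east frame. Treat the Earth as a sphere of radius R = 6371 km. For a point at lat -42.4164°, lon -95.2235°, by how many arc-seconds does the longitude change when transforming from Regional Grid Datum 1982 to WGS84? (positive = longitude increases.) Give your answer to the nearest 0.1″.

At latitude -42.4164°, cos φ = 0.738262.
One radian of longitude at latitude φ spans R cos φ, so Δλ = ΔE / (R cos φ) = 245.3 / (6371000 × 0.738262) = 5.2153e-05 rad = 10.757″.

Δλ = 10.8″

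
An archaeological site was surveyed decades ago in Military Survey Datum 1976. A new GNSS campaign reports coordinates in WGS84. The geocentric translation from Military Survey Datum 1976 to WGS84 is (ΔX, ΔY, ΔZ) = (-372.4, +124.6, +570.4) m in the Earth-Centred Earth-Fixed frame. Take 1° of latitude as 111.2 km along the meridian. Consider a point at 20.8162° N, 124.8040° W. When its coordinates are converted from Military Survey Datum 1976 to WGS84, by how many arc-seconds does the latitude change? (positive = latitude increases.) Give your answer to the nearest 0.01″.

Δφ = 15.99″

sin φ = 0.355371, cos φ = 0.934725, sin λ = -0.821109, cos λ = -0.570771.
North component: ΔN = −sin φ cos λ·ΔX − sin φ sin λ·ΔY + cos φ·ΔZ = −(0.355371)(-0.570771)(-372.4) − (0.355371)(-0.821109)(124.6) + (0.934725)(570.4) = 493.99 m.
1° of latitude spans 111200 m, so Δφ = 493.99 / 111200 × 3600 = 15.992″.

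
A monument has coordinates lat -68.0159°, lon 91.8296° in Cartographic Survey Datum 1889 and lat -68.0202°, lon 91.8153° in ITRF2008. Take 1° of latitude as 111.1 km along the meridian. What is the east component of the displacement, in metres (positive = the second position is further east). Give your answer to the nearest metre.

Δφ = -68.0202° − -68.0159° = -0.0043°; Δλ = 91.8153° − 91.8296° = -0.0143°.
ΔN = Δφ × 111100 = -477.7 m; ΔE = Δλ × 111100 × cos(-68.0159°) = -0.0143 × 111100 × 0.374349 = -594.7 m.

ΔE = -595 m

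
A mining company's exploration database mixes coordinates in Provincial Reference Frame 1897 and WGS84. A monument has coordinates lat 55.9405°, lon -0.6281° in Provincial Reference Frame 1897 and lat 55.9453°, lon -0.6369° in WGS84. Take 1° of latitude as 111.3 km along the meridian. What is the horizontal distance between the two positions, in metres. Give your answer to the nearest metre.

Δφ = 55.9453° − 55.9405° = +0.0048°; Δλ = -0.6369° − -0.6281° = -0.0088°.
ΔN = Δφ × 111300 = 534.2 m; ΔE = Δλ × 111300 × cos(55.9405°) = -0.0088 × 111300 × 0.560054 = -548.5 m.
Distance = √(ΔE² + ΔN²) = √((-548.5)² + 534.2²) = 765.7 m.

766 m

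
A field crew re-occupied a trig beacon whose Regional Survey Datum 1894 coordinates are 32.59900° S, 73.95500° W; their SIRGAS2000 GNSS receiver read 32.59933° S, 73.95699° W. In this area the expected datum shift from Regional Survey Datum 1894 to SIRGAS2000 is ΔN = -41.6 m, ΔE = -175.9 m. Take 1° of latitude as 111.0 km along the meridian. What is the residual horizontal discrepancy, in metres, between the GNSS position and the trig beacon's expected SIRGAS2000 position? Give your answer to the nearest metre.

Observed coordinate differences: Δφ = -0.00033°, Δλ = -0.00199°.
Converting to metres (1° lat = 111000 m, cos φ = 0.842462): observed ΔN = -36.6 m, observed ΔE = -186.1 m.
Subtracting the expected shift leaves a residual of -36.6 − (-41.6) = 5.0 m north and -186.1 − (-175.9) = -10.2 m east.
Residual distance = √(5.0² + (-10.2)²) = 11.3 m.

11 m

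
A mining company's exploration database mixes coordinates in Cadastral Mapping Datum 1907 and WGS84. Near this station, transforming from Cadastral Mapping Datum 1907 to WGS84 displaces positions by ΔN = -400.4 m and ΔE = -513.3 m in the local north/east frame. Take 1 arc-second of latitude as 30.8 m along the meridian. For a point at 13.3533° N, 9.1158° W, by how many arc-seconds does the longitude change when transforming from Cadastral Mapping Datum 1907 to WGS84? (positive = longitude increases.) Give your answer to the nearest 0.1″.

At latitude 13.3533°, cos φ = 0.972964.
1″ of longitude at this latitude = 30.80 × cos φ = 29.9673 m, so Δλ = -513.3 / 29.9673 = -17.129″.

Δλ = -17.1″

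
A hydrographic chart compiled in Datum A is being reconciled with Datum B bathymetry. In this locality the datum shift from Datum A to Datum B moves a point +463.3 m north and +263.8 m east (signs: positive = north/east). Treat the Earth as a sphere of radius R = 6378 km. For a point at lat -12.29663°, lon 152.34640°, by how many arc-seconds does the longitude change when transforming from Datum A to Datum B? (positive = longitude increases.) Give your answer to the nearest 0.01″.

At latitude -12.29663°, cos φ = 0.977058.
One radian of longitude at latitude φ spans R cos φ, so Δλ = ΔE / (R cos φ) = 263.8 / (6378000 × 0.977058) = 4.2332e-05 rad = 8.732″.

Δλ = 8.73″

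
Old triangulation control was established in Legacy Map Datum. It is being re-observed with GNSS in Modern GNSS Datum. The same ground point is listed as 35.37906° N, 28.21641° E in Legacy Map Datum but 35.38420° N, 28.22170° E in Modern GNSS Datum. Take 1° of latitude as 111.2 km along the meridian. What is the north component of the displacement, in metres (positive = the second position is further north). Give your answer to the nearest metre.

Δφ = 35.38420° − 35.37906° = +0.00514°; Δλ = 28.22170° − 28.21641° = +0.00529°.
ΔN = Δφ × 111200 = 571.6 m; ΔE = Δλ × 111200 × cos(35.37906°) = +0.00529 × 111200 × 0.815339 = 479.6 m.

ΔN = 572 m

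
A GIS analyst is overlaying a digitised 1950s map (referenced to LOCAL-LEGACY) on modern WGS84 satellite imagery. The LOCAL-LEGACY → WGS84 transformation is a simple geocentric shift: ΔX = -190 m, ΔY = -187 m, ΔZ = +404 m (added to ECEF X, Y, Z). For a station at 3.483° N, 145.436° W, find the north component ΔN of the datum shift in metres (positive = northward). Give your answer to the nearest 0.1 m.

ΔN = 387.3 m

At φ = 3.483°, λ = -145.436°: sin φ = 0.060752, cos φ = 0.998153, sin λ = -0.567326, cos λ = -0.823493.
ΔN = −sin φ cos λ·ΔX − sin φ sin λ·ΔY + cos φ·ΔZ = −(0.060752)(-0.823493)(-190) − (0.060752)(-0.567326)(-187) + (0.998153)(404) = 387.30 m.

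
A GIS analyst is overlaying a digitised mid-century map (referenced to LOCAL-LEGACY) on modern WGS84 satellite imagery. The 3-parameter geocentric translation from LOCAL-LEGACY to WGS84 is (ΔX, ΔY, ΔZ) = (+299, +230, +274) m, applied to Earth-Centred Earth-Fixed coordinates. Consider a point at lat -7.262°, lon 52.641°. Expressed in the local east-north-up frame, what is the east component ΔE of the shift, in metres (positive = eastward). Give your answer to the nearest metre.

ΔE = -98 m

The local east axis at (φ, λ) is (−sin λ, cos λ, 0), so ΔE = −sin(52.641°)·299 + cos(52.641°)·230 = -98.09 m.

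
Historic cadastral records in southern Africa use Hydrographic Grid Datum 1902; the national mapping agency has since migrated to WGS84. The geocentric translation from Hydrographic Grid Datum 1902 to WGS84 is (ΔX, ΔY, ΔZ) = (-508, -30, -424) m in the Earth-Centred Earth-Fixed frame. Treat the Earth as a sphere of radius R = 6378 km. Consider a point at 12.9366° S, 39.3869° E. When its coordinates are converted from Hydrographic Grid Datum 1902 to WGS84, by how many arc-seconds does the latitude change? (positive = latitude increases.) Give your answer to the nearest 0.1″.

sin φ = -0.223873, cos φ = 0.974618, sin λ = 0.634554, cos λ = 0.772879.
North component: ΔN = −sin φ cos λ·ΔX − sin φ sin λ·ΔY + cos φ·ΔZ = −(-0.223873)(0.772879)(-508) − (-0.223873)(0.634554)(-30) + (0.974618)(-424) = -505.40 m.
1° of latitude spans πR/180 = 111317 m, so Δφ = -505.40 / 111317 × 3600 = -16.345″.

Δφ = -16.3″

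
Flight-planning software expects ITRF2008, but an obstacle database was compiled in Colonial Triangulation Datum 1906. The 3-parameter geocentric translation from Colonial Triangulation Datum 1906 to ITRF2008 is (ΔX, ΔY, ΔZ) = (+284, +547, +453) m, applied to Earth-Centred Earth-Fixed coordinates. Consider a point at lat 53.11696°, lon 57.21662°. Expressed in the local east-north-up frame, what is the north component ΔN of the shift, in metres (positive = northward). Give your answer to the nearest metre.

ΔN = -219 m

The local north axis is (−sin φ cos λ, −sin φ sin λ, cos φ), giving ΔN = -123.000 − 367.837 + 271.883 = -218.95 m.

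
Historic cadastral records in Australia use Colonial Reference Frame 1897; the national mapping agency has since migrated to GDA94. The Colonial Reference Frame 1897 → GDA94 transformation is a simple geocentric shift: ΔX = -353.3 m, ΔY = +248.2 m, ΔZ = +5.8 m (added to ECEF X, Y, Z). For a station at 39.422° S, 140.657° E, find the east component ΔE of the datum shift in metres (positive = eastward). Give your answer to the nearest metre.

The local east axis at (φ, λ) is (−sin λ, cos λ, 0), so ΔE = −sin(140.657°)·(-353.3) + cos(140.657°)·248.2 = 32.03 m.

ΔE = 32 m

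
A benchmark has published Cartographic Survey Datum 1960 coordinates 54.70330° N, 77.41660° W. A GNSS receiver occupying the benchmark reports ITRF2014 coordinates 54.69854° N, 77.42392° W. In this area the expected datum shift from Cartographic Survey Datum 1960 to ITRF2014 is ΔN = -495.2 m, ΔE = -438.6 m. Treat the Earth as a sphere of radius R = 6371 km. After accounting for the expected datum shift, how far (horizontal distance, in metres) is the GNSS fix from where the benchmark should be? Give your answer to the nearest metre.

Observed coordinate differences: Δφ = -0.00476°, Δλ = -0.00732°.
Converting to metres (1° lat = 111195 m, cos φ = 0.577811): observed ΔN = -529.3 m, observed ΔE = -470.3 m.
Subtracting the expected shift leaves a residual of -529.3 − (-495.2) = -34.1 m north and -470.3 − (-438.6) = -31.7 m east.
Residual distance = √((-34.1)² + (-31.7)²) = 46.6 m.

47 m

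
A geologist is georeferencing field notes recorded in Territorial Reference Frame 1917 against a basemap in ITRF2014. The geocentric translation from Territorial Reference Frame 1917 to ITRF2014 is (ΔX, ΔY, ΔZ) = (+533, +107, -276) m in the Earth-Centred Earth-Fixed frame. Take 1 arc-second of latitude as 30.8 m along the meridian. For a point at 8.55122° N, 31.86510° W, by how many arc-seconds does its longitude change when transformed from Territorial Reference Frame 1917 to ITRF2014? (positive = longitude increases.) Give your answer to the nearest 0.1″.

sin φ = 0.148693, cos φ = 0.988883, sin λ = -0.527921, cos λ = 0.849293.
East component: ΔE = −sin λ·ΔX + cos λ·ΔY = −(-0.527921)(533) + (0.849293)(107) = 372.26 m.
1° of latitude spans 3600 × 30.80 = 110880 m; at latitude φ, 1° of longitude spans that × cos φ = 109647.4 m, so Δλ = 372.26 / 109647.4 × 3600 = 12.222″.

Δλ = 12.2″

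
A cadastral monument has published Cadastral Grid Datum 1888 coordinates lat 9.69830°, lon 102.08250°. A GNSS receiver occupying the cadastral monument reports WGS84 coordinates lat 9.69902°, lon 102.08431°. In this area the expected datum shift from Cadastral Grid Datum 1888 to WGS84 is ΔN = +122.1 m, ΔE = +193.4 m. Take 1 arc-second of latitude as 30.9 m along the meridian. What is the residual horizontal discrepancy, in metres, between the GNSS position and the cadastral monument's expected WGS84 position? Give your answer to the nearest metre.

42 m

Observed coordinate differences: Δφ = +0.00072°, Δλ = +0.00181°.
Converting to metres (1° lat = 111240 m, cos φ = 0.985708): observed ΔN = 80.1 m, observed ΔE = 198.5 m.
Subtracting the expected shift leaves a residual of 80.1 − (122.1) = -42.0 m north and 198.5 − (193.4) = 5.1 m east.
Residual distance = √((-42.0)² + 5.1²) = 42.3 m.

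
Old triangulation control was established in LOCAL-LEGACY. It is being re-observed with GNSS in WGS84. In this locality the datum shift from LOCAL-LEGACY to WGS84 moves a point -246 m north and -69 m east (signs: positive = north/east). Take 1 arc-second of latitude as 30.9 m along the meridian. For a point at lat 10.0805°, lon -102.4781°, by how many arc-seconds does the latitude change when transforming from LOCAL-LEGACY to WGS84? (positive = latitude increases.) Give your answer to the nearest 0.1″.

1″ of latitude = 30.90 m, so Δφ = -246.0 / 30.90 = -7.961″.

Δφ = -8.0″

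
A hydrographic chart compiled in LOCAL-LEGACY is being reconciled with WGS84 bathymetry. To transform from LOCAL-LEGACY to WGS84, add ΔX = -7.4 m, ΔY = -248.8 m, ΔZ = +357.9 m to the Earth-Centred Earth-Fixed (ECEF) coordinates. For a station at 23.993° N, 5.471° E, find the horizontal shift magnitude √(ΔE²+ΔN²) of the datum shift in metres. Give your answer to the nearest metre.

At φ = 23.993°, λ = 5.471°: sin φ = 0.406625, cos φ = 0.913595, sin λ = 0.095342, cos λ = 0.995445.
ΔE = −sin λ·ΔX + cos λ·ΔY = −(0.095342)·(-7.4) + (0.995445)·(-248.8) = -246.96 m.
ΔN = −sin φ cos λ·ΔX − sin φ sin λ·ΔY + cos φ·ΔZ = −(0.406625)(0.995445)(-7.4) − (0.406625)(0.095342)(-248.8) + (0.913595)(357.9) = 339.62 m.
Horizontal magnitude = √(ΔE² + ΔN²) = √((-246.96)² + 339.62²) = 419.92 m.

420 m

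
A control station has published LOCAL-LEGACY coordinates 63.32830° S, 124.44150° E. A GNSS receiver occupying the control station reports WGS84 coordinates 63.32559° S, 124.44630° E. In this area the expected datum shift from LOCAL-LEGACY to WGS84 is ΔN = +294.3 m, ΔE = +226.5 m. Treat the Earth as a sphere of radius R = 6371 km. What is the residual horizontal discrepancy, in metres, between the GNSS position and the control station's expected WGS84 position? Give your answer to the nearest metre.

Observed coordinate differences: Δφ = +0.00271°, Δλ = +0.00480°.
Converting to metres (1° lat = 111195 m, cos φ = 0.448878): observed ΔN = 301.3 m, observed ΔE = 239.6 m.
Subtracting the expected shift leaves a residual of 301.3 − (294.3) = 7.0 m north and 239.6 − (226.5) = 13.1 m east.
Residual distance = √(7.0² + 13.1²) = 14.9 m.

15 m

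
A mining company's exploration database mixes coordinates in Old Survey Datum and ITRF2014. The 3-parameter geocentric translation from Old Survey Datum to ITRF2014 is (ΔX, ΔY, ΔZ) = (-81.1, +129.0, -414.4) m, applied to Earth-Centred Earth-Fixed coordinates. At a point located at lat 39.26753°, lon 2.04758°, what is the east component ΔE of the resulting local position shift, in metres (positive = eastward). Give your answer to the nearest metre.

The local east axis at (φ, λ) is (−sin λ, cos λ, 0), so ΔE = −sin(2.04758°)·(-81.1) + cos(2.04758°)·129.0 = 131.82 m.

ΔE = 132 m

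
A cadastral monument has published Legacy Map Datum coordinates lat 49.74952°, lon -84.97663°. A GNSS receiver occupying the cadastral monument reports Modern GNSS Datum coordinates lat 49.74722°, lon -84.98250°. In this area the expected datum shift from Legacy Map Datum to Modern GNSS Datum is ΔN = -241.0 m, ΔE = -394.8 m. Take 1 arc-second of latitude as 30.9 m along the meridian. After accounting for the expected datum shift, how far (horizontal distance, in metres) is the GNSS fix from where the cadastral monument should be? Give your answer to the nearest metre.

Observed coordinate differences: Δφ = -0.00230°, Δλ = -0.00587°.
Converting to metres (1° lat = 111240 m, cos φ = 0.646130): observed ΔN = -255.9 m, observed ΔE = -421.9 m.
Subtracting the expected shift leaves a residual of -255.9 − (-241.0) = -14.9 m north and -421.9 − (-394.8) = -27.1 m east.
Residual distance = √((-14.9)² + (-27.1)²) = 30.9 m.

31 m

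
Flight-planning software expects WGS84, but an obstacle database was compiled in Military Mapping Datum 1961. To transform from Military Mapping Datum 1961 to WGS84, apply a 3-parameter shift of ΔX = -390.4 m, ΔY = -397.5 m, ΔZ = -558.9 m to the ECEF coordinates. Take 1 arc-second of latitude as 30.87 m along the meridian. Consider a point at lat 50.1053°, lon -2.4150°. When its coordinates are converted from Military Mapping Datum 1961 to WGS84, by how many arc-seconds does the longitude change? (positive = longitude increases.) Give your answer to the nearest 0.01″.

Δλ = -20.89″

sin φ = 0.767224, cos φ = 0.641379, sin λ = -0.042137, cos λ = 0.999112.
East component: ΔE = −sin λ·ΔX + cos λ·ΔY = −(-0.042137)(-390.4) + (0.999112)(-397.5) = -413.60 m.
1° of latitude spans 3600 × 30.87 = 111132 m; at latitude φ, 1° of longitude spans that × cos φ = 71277.7 m, so Δλ = -413.60 / 71277.7 × 3600 = -20.889″.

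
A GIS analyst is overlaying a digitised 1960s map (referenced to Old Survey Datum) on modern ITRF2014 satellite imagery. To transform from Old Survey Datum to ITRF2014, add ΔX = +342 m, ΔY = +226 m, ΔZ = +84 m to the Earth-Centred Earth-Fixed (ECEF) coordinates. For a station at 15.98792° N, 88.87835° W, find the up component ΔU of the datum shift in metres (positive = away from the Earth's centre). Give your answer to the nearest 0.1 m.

The local up (radial) axis is (cos φ cos λ, cos φ sin λ, sin φ), giving ΔU = 6.436 − 217.217 + 23.137 = -187.64 m.

ΔU = -187.6 m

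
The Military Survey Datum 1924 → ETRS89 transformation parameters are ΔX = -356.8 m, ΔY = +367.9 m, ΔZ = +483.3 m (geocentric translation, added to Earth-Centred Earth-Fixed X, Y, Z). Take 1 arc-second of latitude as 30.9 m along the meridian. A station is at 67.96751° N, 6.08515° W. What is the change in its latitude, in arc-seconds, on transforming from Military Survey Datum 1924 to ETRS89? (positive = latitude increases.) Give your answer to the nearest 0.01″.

sin φ = 0.926971, cos φ = 0.375132, sin λ = -0.106006, cos λ = 0.994365.
North component: ΔN = −sin φ cos λ·ΔX − sin φ sin λ·ΔY + cos φ·ΔZ = −(0.926971)(0.994365)(-356.8) − (0.926971)(-0.106006)(367.9) + (0.375132)(483.3) = 546.33 m.
1° of latitude spans 3600 × 30.90 = 111240 m, so Δφ = 546.33 / 111240 × 3600 = 17.681″.

Δφ = 17.68″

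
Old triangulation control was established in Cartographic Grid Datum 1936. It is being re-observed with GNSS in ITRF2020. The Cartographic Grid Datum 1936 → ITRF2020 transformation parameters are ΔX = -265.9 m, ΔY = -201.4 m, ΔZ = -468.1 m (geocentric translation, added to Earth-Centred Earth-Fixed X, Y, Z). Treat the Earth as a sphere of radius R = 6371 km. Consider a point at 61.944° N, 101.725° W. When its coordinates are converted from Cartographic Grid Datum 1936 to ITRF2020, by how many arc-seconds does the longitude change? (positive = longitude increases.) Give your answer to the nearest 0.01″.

sin φ = 0.882488, cos φ = 0.470334, sin λ = -0.979134, cos λ = -0.203215.
East component: ΔE = −sin λ·ΔX + cos λ·ΔY = −(-0.979134)(-265.9) + (-0.203215)(-201.4) = -219.42 m.
1° of latitude spans πR/180 = 111195 m; at latitude φ, 1° of longitude spans that × cos φ = 52298.8 m, so Δλ = -219.42 / 52298.8 × 3600 = -15.104″.

Δλ = -15.10″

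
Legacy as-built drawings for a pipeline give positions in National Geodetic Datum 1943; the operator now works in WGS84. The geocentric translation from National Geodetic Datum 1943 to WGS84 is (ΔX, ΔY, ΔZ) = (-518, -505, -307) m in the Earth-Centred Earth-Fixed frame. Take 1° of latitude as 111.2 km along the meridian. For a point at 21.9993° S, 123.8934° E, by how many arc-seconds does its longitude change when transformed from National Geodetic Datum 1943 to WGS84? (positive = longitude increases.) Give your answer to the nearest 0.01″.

Δλ = 24.85″

sin φ = -0.374595, cos φ = 0.927188, sin λ = 0.830077, cos λ = -0.557649.
East component: ΔE = −sin λ·ΔX + cos λ·ΔY = −(0.830077)(-518) + (-0.557649)(-505) = 711.59 m.
1° of latitude spans 111200 m; at latitude φ, 1° of longitude spans that × cos φ = 103103.4 m, so Δλ = 711.59 / 103103.4 × 3600 = 24.846″.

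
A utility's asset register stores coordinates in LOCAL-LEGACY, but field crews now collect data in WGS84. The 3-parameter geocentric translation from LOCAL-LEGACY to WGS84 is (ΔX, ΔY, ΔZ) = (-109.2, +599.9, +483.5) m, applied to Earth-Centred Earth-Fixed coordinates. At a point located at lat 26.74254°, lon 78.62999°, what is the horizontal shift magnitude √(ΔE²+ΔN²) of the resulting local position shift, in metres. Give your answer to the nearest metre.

At φ = 26.74254°, λ = 78.62999°: sin φ = 0.449982, cos φ = 0.893038, sin λ = 0.980374, cos λ = 0.197144.
ΔE = −sin λ·ΔX + cos λ·ΔY = −(0.980374)·(-109.2) + (0.197144)·(599.9) = 225.32 m.
ΔN = −sin φ cos λ·ΔX − sin φ sin λ·ΔY + cos φ·ΔZ = −(0.449982)(0.197144)(-109.2) − (0.449982)(0.980374)(599.9) + (0.893038)(483.5) = 176.82 m.
Horizontal magnitude = √(ΔE² + ΔN²) = √(225.32² + 176.82²) = 286.42 m.

286 m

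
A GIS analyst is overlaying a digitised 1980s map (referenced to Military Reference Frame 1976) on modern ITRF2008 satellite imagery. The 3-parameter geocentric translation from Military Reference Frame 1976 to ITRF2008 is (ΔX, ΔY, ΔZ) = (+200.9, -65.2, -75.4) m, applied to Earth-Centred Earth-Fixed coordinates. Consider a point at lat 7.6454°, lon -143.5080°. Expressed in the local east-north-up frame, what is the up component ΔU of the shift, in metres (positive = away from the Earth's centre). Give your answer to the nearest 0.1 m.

At φ = 7.6454°, λ = -143.5080°: sin φ = 0.133042, cos φ = 0.991110, sin λ = -0.594711, cos λ = -0.803940.
ΔU = cos φ cos λ·ΔX + cos φ sin λ·ΔY + sin φ·ΔZ = (0.991110)(-0.803940)(200.9) + (0.991110)(-0.594711)(-65.2) + (0.133042)(-75.4) = -131.68 m.

ΔU = -131.7 m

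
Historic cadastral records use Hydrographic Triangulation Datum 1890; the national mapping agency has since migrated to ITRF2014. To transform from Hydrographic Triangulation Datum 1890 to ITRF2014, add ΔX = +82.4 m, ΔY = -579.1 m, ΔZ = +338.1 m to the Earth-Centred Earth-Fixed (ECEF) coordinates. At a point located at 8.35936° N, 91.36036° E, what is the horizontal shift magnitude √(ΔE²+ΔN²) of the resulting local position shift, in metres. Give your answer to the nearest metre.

425 m

The local east axis at (φ, λ) is (−sin λ, cos λ, 0), so ΔE = −sin(91.36036°)·82.4 + cos(91.36036°)·(-579.1) = -68.63 m.
The local north axis is (−sin φ cos λ, −sin φ sin λ, cos φ), giving ΔN = 0.284 + 84.167 + 334.508 = 418.96 m.
Horizontal magnitude = √(ΔE² + ΔN²) = √((-68.63)² + 418.96²) = 424.54 m.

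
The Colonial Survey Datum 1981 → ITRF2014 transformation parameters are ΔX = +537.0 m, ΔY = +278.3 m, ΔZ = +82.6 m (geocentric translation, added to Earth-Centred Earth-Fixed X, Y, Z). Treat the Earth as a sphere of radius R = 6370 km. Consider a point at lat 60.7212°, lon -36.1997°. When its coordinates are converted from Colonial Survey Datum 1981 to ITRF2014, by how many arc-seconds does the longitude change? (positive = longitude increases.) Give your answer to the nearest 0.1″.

Δλ = 35.9″

sin φ = 0.872250, cos φ = 0.489060, sin λ = -0.590601, cos λ = 0.806963.
East component: ΔE = −sin λ·ΔX + cos λ·ΔY = −(-0.590601)(537.0) + (0.806963)(278.3) = 541.73 m.
1° of latitude spans πR/180 = 111177 m; at latitude φ, 1° of longitude spans that × cos φ = 54372.4 m, so Δλ = 541.73 / 54372.4 × 3600 = 35.868″.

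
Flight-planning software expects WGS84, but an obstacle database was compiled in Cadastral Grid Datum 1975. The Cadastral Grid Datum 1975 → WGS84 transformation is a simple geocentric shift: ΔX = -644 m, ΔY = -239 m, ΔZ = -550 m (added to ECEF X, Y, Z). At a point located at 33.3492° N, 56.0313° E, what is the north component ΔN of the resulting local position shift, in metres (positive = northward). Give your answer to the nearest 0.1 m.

ΔN = -152.7 m

The local north axis is (−sin φ cos λ, −sin φ sin λ, cos φ), giving ΔN = 197.812 + 108.966 − 459.435 = -152.66 m.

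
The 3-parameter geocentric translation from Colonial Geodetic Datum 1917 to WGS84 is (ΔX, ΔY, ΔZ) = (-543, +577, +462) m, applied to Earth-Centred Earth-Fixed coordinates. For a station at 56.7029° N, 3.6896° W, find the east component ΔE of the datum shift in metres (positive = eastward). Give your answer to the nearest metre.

The local east axis at (φ, λ) is (−sin λ, cos λ, 0), so ΔE = −sin(-3.6896°)·(-543) + cos(-3.6896°)·577 = 540.86 m.

ΔE = 541 m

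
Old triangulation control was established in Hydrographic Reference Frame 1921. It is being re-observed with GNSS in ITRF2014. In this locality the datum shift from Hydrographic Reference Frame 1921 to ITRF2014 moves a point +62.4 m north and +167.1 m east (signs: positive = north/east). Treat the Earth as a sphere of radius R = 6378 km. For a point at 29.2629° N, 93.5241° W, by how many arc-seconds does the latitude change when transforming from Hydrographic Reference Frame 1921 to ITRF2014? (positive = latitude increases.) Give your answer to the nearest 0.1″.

Δφ = 2.0″

On a sphere of radius R, 1 rad of latitude = R, so Δφ = ΔN / R = 62.4 / 6378000 = 9.7836e-06 rad = 2.018″.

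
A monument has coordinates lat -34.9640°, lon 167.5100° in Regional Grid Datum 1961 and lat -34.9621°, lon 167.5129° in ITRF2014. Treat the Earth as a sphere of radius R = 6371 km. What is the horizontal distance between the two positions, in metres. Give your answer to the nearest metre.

338 m

Δφ = -34.9621° − -34.9640° = +0.0019°; Δλ = 167.5129° − 167.5100° = +0.0029°.
1° along a meridian = πR/180 = 111195 m.
ΔN = Δφ × 111195 = 211.3 m; ΔE = Δλ × 111195 × cos(-34.9640°) = +0.0029 × 111195 × 0.819512 = 264.3 m.
Distance = √(ΔE² + ΔN²) = √(264.3² + 211.3²) = 338.3 m.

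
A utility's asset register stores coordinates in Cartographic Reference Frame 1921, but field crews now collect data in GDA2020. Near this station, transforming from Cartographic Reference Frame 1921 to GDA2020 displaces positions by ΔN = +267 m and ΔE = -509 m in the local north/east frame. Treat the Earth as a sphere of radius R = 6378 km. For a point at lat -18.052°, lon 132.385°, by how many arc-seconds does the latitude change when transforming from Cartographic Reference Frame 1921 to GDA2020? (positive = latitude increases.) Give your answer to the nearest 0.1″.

On a sphere of radius R, 1 rad of latitude = R, so Δφ = ΔN / R = 267.0 / 6378000 = 4.1863e-05 rad = 8.635″.

Δφ = 8.6″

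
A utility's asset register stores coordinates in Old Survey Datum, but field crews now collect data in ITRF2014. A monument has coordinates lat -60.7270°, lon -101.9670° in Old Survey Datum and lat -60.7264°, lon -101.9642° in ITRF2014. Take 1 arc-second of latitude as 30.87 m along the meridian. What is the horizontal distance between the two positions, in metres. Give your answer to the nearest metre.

Δφ = -60.7264° − -60.7270° = +0.0006°; Δλ = -101.9642° − -101.9670° = +0.0028°.
1° of latitude = 3600 × 30.87 = 111132 m.
ΔN = Δφ × 111132 = 66.7 m; ΔE = Δλ × 111132 × cos(-60.7270°) = +0.0028 × 111132 × 0.488971 = 152.2 m.
Distance = √(ΔE² + ΔN²) = √(152.2² + 66.7²) = 166.1 m.

166 m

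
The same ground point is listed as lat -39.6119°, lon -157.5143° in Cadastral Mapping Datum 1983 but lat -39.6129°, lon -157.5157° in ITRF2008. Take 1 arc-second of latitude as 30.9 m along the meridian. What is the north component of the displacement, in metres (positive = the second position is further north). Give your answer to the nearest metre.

Δφ = -39.6129° − -39.6119° = -0.0010°; Δλ = -157.5157° − -157.5143° = -0.0014°.
1° of latitude = 3600 × 30.90 = 111240 m.
ΔN = Δφ × 111240 = -111.2 m; ΔE = Δλ × 111240 × cos(-39.6119°) = -0.0014 × 111240 × 0.770381 = -120.0 m.

ΔN = -111 m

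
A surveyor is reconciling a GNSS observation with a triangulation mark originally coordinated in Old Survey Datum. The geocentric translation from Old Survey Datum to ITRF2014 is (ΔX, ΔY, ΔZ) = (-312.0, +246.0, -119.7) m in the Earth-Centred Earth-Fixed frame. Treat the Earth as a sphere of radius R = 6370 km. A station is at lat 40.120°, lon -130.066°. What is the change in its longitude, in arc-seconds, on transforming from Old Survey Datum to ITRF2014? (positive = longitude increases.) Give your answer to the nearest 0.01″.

Δλ = -16.82″

sin φ = 0.644391, cos φ = 0.764697, sin λ = -0.765303, cos λ = -0.643670.
East component: ΔE = −sin λ·ΔX + cos λ·ΔY = −(-0.765303)(-312.0) + (-0.643670)(246.0) = -397.12 m.
1° of latitude spans πR/180 = 111177 m; at latitude φ, 1° of longitude spans that × cos φ = 85017.0 m, so Δλ = -397.12 / 85017.0 × 3600 = -16.816″.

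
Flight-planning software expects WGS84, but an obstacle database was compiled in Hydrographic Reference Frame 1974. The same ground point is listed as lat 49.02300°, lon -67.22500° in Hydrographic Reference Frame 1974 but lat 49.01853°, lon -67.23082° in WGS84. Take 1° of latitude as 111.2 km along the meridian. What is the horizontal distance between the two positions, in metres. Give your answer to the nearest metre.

Δφ = 49.01853° − 49.02300° = -0.00447°; Δλ = -67.23082° − -67.22500° = -0.00582°.
ΔN = Δφ × 111200 = -497.1 m; ΔE = Δλ × 111200 × cos(49.02300°) = -0.00582 × 111200 × 0.655756 = -424.4 m.
Distance = √(ΔE² + ΔN²) = √((-424.4)² + (-497.1)²) = 653.6 m.

654 m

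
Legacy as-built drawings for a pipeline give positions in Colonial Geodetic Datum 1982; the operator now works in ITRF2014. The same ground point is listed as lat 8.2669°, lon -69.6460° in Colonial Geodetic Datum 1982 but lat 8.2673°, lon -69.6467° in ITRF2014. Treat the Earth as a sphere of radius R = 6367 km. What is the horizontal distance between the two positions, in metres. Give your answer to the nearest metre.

89 m

Δφ = 8.2673° − 8.2669° = +0.0004°; Δλ = -69.6467° − -69.6460° = -0.0007°.
1° along a meridian = πR/180 = 111125 m.
ΔN = Δφ × 111125 = 44.5 m; ΔE = Δλ × 111125 × cos(8.2669°) = -0.0007 × 111125 × 0.989609 = -77.0 m.
Distance = √(ΔE² + ΔN²) = √((-77.0)² + 44.5²) = 88.9 m.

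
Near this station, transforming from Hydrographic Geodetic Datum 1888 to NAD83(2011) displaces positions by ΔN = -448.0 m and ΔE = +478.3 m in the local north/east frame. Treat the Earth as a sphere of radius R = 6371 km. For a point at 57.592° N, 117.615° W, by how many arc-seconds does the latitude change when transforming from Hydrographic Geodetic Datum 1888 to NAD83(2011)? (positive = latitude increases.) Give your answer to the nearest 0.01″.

On a sphere of radius R, 1 rad of latitude = R, so Δφ = ΔN / R = -448.0 / 6371000 = -7.0319e-05 rad = -14.504″.

Δφ = -14.50″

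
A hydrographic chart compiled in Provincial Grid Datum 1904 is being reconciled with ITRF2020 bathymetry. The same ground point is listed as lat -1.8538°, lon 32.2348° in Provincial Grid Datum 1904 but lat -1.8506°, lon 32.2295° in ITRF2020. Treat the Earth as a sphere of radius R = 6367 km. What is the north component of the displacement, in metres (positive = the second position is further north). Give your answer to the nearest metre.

ΔN = 356 m

Δφ = -1.8506° − -1.8538° = +0.0032°; Δλ = 32.2295° − 32.2348° = -0.0053°.
1° along a meridian = πR/180 = 111125 m.
ΔN = Δφ × 111125 = 355.6 m; ΔE = Δλ × 111125 × cos(-1.8538°) = -0.0053 × 111125 × 0.999477 = -588.7 m.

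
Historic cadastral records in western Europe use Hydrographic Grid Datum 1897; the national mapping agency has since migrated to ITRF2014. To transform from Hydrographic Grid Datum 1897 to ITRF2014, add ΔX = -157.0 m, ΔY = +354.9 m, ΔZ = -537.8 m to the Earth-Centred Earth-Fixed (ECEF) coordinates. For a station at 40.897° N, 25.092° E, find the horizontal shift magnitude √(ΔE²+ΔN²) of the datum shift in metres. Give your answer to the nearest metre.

566 m

At φ = 40.897°, λ = 25.092°: sin φ = 0.654701, cos φ = 0.755888, sin λ = 0.424073, cos λ = 0.905628.
ΔE = −sin λ·ΔX + cos λ·ΔY = −(0.424073)·(-157.0) + (0.905628)·(354.9) = 387.99 m.
ΔN = −sin φ cos λ·ΔX − sin φ sin λ·ΔY + cos φ·ΔZ = −(0.654701)(0.905628)(-157.0) − (0.654701)(0.424073)(354.9) + (0.755888)(-537.8) = -411.96 m.
Horizontal magnitude = √(ΔE² + ΔN²) = √(387.99² + (-411.96)²) = 565.90 m.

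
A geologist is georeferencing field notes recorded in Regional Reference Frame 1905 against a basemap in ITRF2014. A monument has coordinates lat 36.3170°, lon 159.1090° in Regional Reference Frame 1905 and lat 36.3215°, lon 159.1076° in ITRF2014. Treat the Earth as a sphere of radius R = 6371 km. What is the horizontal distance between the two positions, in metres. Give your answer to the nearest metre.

516 m

Δφ = 36.3215° − 36.3170° = +0.0045°; Δλ = 159.1076° − 159.1090° = -0.0014°.
1° along a meridian = πR/180 = 111195 m.
ΔN = Δφ × 111195 = 500.4 m; ΔE = Δλ × 111195 × cos(36.3170°) = -0.0014 × 111195 × 0.805753 = -125.4 m.
Distance = √(ΔE² + ΔN²) = √((-125.4)² + 500.4²) = 515.9 m.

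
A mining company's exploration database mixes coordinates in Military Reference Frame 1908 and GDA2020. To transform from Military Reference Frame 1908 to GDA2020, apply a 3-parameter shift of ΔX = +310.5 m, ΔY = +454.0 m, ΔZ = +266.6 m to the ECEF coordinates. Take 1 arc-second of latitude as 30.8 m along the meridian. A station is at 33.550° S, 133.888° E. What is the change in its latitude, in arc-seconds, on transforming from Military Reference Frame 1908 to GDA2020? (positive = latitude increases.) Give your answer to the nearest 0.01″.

Δφ = 9.22″

sin φ = -0.552664, cos φ = 0.833404, sin λ = 0.720696, cos λ = -0.693251.
North component: ΔN = −sin φ cos λ·ΔX − sin φ sin λ·ΔY + cos φ·ΔZ = −(-0.552664)(-0.693251)(310.5) − (-0.552664)(0.720696)(454.0) + (0.833404)(266.6) = 284.05 m.
1° of latitude spans 3600 × 30.80 = 110880 m, so Δφ = 284.05 / 110880 × 3600 = 9.222″.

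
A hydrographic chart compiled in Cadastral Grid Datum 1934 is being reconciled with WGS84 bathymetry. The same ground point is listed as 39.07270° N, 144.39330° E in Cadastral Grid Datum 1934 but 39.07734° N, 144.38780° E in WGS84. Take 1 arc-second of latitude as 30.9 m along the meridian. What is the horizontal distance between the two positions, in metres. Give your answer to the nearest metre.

701 m

Δφ = 39.07734° − 39.07270° = +0.00464°; Δλ = 144.38780° − 144.39330° = -0.00550°.
1° of latitude = 3600 × 30.90 = 111240 m.
ΔN = Δφ × 111240 = 516.2 m; ΔE = Δλ × 111240 × cos(39.07270°) = -0.00550 × 111240 × 0.776347 = -475.0 m.
Distance = √(ΔE² + ΔN²) = √((-475.0)² + 516.2²) = 701.4 m.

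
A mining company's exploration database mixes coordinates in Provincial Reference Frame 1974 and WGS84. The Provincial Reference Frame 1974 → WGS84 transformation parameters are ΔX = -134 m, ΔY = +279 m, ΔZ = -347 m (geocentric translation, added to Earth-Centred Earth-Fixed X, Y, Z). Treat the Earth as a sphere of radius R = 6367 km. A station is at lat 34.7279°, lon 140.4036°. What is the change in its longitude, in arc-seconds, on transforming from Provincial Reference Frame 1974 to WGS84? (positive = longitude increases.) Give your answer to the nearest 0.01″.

sin φ = 0.569680, cos φ = 0.821867, sin λ = 0.637376, cos λ = -0.770553.
East component: ΔE = −sin λ·ΔX + cos λ·ΔY = −(0.637376)(-134) + (-0.770553)(279) = -129.58 m.
1° of latitude spans πR/180 = 111125 m; at latitude φ, 1° of longitude spans that × cos φ = 91330.0 m, so Δλ = -129.58 / 91330.0 × 3600 = -5.108″.

Δλ = -5.11″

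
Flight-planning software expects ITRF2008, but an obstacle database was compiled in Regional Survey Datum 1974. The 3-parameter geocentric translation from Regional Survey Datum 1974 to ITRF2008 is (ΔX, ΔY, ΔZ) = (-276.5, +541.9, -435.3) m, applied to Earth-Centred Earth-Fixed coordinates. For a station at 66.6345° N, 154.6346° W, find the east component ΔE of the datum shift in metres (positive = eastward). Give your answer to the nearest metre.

ΔE = -608 m

At φ = 66.6345°, λ = -154.6346°: sin φ = 0.917994, cos φ = 0.396595, sin λ = -0.428390, cos λ = -0.903594.
ΔE = −sin λ·ΔX + cos λ·ΔY = −(-0.428390)·(-276.5) + (-0.903594)·(541.9) = -608.11 m.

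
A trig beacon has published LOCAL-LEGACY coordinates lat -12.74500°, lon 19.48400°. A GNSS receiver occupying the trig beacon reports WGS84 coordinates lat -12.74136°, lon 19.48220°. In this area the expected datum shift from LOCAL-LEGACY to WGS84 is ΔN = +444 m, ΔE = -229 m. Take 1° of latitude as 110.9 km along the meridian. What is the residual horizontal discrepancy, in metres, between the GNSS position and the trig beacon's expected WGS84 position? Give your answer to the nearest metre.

Observed coordinate differences: Δφ = +0.00364°, Δλ = -0.00180°.
Converting to metres (1° lat = 110900 m, cos φ = 0.975362): observed ΔN = 403.7 m, observed ΔE = -194.7 m.
Subtracting the expected shift leaves a residual of 403.7 − (444) = -40.3 m north and -194.7 − (-229) = 34.3 m east.
Residual distance = √((-40.3)² + 34.3²) = 52.9 m.

53 m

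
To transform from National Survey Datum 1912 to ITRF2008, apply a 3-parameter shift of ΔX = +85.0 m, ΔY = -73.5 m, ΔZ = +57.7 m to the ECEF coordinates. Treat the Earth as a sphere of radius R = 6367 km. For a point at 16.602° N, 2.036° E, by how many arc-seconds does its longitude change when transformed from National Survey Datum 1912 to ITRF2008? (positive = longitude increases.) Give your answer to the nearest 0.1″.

sin φ = 0.285722, cos φ = 0.958313, sin λ = 0.035527, cos λ = 0.999369.
East component: ΔE = −sin λ·ΔX + cos λ·ΔY = −(0.035527)(85.0) + (0.999369)(-73.5) = -76.47 m.
1° of latitude spans πR/180 = 111125 m; at latitude φ, 1° of longitude spans that × cos φ = 106492.6 m, so Δλ = -76.47 / 106492.6 × 3600 = -2.585″.

Δλ = -2.6″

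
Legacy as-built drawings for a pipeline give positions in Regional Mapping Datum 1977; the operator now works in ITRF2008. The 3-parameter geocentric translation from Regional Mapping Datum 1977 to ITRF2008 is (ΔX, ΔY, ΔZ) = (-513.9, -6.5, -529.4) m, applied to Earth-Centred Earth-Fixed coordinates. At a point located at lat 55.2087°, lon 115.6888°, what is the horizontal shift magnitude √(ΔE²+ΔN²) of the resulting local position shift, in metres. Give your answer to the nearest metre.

669 m

At φ = 55.2087°, λ = 115.6888°: sin φ = 0.821236, cos φ = 0.570589, sin λ = 0.901162, cos λ = -0.433483.
ΔE = −sin λ·ΔX + cos λ·ΔY = −(0.901162)·(-513.9) + (-0.433483)·(-6.5) = 465.92 m.
ΔN = −sin φ cos λ·ΔX − sin φ sin λ·ΔY + cos φ·ΔZ = −(0.821236)(-0.433483)(-513.9) − (0.821236)(0.901162)(-6.5) + (0.570589)(-529.4) = -480.20 m.
Horizontal magnitude = √(ΔE² + ΔN²) = √(465.92² + (-480.20)²) = 669.09 m.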